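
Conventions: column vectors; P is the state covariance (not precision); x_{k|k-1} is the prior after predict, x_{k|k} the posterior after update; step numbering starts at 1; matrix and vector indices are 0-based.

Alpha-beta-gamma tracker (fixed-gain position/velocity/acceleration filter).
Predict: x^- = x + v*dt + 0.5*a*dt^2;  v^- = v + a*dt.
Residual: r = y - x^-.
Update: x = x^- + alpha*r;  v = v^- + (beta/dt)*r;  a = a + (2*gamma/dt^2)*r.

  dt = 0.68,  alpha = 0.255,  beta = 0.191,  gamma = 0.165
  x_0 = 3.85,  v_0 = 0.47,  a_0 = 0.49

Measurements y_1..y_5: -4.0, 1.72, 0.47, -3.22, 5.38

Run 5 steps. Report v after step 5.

v_post = -0.4083

step 1: x_pred=4.2829  r=-8.2829  x^+=2.1708  v^+=-1.5233  a^+=-5.4212
step 2: x_pred=-0.1185  r=1.8385  x^+=0.3503  v^+=-4.6934  a^+=-4.1092
step 3: x_pred=-3.7912  r=4.2612  x^+=-2.7046  v^+=-6.2907  a^+=-1.0681
step 4: x_pred=-7.2292  r=4.0092  x^+=-6.2069  v^+=-5.8909  a^+=1.7932
step 5: x_pred=-9.7981  r=15.1781  x^+=-5.9277  v^+=-0.4083  a^+=12.6253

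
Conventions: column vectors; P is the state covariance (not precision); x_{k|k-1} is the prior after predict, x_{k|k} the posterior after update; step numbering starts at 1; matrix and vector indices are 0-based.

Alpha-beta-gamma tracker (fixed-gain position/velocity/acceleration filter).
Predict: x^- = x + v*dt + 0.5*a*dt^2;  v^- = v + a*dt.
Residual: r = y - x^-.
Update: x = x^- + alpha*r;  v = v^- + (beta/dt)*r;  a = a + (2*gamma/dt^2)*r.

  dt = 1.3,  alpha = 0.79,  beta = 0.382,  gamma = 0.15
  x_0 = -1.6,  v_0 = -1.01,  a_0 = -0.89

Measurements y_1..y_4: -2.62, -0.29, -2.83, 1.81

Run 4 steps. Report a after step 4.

a_post = 1.2273

step 1: x_pred=-3.6651  r=1.0451  x^+=-2.8395  v^+=-1.8599  a^+=-0.7045
step 2: x_pred=-5.8526  r=5.5626  x^+=-1.4582  v^+=-1.1412  a^+=0.2830
step 3: x_pred=-2.7026  r=-0.1274  x^+=-2.8032  v^+=-0.8108  a^+=0.2603
step 4: x_pred=-3.6373  r=5.4473  x^+=0.6661  v^+=1.1283  a^+=1.2273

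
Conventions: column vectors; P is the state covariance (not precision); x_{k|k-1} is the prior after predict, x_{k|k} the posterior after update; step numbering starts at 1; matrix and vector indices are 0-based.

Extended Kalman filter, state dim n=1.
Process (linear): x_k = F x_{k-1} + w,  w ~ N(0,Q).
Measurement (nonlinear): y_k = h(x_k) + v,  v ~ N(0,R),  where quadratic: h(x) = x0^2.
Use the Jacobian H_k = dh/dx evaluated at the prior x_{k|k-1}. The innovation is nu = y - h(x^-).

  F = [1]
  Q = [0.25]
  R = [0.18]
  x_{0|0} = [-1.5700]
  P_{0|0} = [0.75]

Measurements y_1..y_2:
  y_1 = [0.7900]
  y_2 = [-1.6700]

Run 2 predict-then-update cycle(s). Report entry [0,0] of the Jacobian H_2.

H_jac[0,0] = -2.0923

step 1: x^-=[-1.5700]  P^-=[1.0000]  H_jac=[-3.1400]  S=[10.0396]  K=[-0.3128]  nu=[-1.6749]  x^+=[-1.0462]  P^+=[0.0179]
step 2: x^-=[-1.0462]  P^-=[0.2679]  H_jac=[-2.0923]  S=[1.3529]  K=[-0.4144]  nu=[-2.7644]  x^+=[0.0993]  P^+=[0.0356]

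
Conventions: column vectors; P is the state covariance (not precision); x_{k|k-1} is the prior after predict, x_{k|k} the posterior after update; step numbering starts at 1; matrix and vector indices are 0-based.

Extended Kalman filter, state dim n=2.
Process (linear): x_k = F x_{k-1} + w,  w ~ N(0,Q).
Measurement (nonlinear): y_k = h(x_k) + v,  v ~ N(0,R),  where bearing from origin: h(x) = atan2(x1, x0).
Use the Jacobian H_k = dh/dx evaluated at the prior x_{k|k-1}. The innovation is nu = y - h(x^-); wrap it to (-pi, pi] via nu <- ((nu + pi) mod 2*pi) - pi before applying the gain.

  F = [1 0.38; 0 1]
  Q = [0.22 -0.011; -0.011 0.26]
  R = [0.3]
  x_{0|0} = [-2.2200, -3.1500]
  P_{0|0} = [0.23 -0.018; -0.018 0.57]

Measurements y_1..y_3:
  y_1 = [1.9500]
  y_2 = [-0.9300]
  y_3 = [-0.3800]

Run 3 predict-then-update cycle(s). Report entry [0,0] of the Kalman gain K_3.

step 1: x^-=[-3.4170, -3.1500]  P^-=[0.5186 0.1876; 0.1876 0.8300]  H_jac=[0.1458 -0.1582]  S=[0.3231]  K=[0.1422; -0.3217]  nu=[-1.9364]  x^+=[-3.6924, -2.5271]  P^+=[0.5121 0.2024; 0.2024 0.7966]
step 2: x^-=[-4.6527, -2.5271]  P^-=[1.0009 0.4941; 0.4941 1.0566]  H_jac=[0.0901 -0.1660]  S=[0.3225]  K=[0.0255; -0.4057]  nu=[1.7140]  x^+=[-4.6090, -3.2225]  P^+=[1.0007 0.4974; 0.4974 1.0035]
step 3: x^-=[-5.8335, -3.2225]  P^-=[1.7437 0.8677; 0.8677 1.2635]  H_jac=[0.0726 -0.1313]  S=[0.3144]  K=[0.0399; -0.3275]  nu=[2.2569]  x^+=[-5.7435, -3.9617]  P^+=[1.7432 0.8718; 0.8718 1.2298]

K[0,0] = 0.0399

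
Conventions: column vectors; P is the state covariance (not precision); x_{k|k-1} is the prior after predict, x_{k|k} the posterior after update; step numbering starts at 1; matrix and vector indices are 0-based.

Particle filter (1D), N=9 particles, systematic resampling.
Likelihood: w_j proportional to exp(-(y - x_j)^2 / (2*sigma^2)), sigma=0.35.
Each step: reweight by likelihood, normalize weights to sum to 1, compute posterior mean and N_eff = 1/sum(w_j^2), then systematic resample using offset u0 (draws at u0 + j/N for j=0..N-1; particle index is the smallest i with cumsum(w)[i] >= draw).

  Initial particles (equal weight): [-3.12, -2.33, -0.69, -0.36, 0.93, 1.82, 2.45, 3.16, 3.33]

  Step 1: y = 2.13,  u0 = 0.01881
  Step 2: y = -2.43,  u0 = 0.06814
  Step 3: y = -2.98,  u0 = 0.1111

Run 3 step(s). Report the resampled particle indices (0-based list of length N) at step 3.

step 1: w=[0.0000, 0.0000, 0.0000, 0.0000, 0.0021, 0.4994, 0.4867, 0.0097, 0.0021]  mean=2.1410  Neff=2.0559  idx=[5, 5, 5, 5, 5, 6, 6, 6, 6]
step 2: w=[0.2000, 0.2000, 0.2000, 0.2000, 0.2000, 0.0000, 0.0000, 0.0000, 0.0000]  mean=1.8200  Neff=5.0000  idx=[0, 0, 1, 2, 2, 3, 3, 4, 4]
step 3: w=[0.1111, 0.1111, 0.1111, 0.1111, 0.1111, 0.1111, 0.1111, 0.1111, 0.1111]  mean=1.8200  Neff=9.0000  idx=[0, 1, 2, 3, 4, 5, 6, 7, 8]

resampled_idx = [0, 1, 2, 3, 4, 5, 6, 7, 8]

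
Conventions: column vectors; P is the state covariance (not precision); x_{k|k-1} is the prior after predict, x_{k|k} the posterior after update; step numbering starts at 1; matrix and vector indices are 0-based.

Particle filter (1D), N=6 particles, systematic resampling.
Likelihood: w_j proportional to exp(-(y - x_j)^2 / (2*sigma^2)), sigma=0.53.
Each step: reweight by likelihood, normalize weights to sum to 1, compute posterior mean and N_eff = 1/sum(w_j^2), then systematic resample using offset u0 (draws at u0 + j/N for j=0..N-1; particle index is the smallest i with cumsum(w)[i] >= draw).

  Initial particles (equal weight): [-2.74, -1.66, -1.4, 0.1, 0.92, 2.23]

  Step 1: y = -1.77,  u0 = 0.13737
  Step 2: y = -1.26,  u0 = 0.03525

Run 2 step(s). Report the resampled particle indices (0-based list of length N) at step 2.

resampled_idx = [0, 1, 2, 3, 4, 5]

step 1: w=[0.0960, 0.5014, 0.4016, 0.0010, 0.0000, 0.0000]  mean=-1.6575  Neff=2.3702  idx=[1, 1, 1, 2, 2, 2]
step 2: w=[0.1459, 0.1459, 0.1459, 0.1874, 0.1874, 0.1874]  mean=-1.5138  Neff=5.9087  idx=[0, 1, 2, 3, 4, 5]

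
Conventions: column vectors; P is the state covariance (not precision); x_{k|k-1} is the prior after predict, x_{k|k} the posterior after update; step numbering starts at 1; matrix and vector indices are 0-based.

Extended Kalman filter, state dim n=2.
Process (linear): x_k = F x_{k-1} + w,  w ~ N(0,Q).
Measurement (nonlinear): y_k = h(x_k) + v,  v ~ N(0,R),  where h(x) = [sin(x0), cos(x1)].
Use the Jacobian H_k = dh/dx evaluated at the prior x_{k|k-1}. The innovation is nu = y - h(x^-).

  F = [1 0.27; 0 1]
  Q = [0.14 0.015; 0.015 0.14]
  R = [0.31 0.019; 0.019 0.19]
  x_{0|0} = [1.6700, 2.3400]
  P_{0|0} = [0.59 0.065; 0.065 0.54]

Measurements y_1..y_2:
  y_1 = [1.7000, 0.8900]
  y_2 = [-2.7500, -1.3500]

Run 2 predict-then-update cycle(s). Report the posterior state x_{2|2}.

step 1: x^-=[2.3018, 2.3400]  P^-=[0.8045 0.2258; 0.2258 0.6800]  H_jac=[-0.6676 0.0000; 0.0000 -0.7185]  S=[0.6686 0.1273; 0.1273 0.5410]  K=[-0.7812 -0.1160; -0.0560 -0.8899]  nu=[0.9555, 1.5856]  x^+=[1.3714, 0.8755]  P^+=[0.3661 0.0513; 0.0513 0.2368]
step 2: x^-=[1.6078, 0.8755]  P^-=[0.5510 0.1303; 0.1303 0.3768]  H_jac=[-0.0370 0.0000; 0.0000 -0.7679]  S=[0.3108 0.0227; 0.0227 0.4122]  K=[-0.0480 -0.2401; 0.0359 -0.7040]  nu=[-3.7493, -1.9906]  x^+=[2.2656, 2.1421]  P^+=[0.5261 0.0606; 0.0606 0.1733]

x_post = [2.2656, 2.1421]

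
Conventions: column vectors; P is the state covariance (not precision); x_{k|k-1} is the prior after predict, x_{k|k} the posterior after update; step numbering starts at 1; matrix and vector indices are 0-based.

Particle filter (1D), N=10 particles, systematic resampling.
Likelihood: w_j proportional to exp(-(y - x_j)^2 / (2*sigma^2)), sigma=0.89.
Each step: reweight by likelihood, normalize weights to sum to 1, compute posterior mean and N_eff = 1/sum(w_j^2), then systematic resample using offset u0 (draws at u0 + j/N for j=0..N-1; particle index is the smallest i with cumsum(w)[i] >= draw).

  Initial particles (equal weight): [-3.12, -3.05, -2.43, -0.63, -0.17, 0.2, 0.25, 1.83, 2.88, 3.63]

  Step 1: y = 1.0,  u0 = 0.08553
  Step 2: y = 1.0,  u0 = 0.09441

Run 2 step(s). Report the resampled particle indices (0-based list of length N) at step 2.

resampled_idx = [1, 2, 3, 4, 4, 5, 6, 7, 8, 9]

step 1: w=[0.0000, 0.0000, 0.0002, 0.0681, 0.1535, 0.2432, 0.2554, 0.2358, 0.0391, 0.0046]  mean=0.6039  Neff=4.7679  idx=[4, 4, 5, 5, 6, 6, 6, 7, 7, 8]
step 2: w=[0.0741, 0.0741, 0.1175, 0.1175, 0.1234, 0.1234, 0.1234, 0.1139, 0.1139, 0.0189]  mean=0.5856  Neff=9.0459  idx=[1, 2, 3, 4, 4, 5, 6, 7, 8, 9]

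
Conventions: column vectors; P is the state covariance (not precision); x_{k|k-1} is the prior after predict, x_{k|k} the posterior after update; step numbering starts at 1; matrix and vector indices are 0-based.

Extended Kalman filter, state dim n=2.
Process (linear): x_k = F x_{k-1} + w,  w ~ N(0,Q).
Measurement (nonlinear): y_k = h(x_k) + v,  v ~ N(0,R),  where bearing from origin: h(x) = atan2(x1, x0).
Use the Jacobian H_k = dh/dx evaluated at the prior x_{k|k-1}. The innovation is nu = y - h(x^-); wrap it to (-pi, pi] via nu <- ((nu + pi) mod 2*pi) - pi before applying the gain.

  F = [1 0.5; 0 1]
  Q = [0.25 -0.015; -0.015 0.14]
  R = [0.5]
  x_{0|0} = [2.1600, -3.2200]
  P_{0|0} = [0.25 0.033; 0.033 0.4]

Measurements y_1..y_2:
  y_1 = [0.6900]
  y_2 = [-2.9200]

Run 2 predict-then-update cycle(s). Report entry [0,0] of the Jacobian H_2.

step 1: x^-=[0.5500, -3.2200]  P^-=[0.6330 0.2180; 0.2180 0.5400]  H_jac=[0.3018 0.0515]  S=[0.5659]  K=[0.3574; 0.1654]  nu=[2.0916]  x^+=[1.2976, -2.8740]  P^+=[0.5607 0.1845; 0.1845 0.5245]
step 2: x^-=[-0.1394, -2.8740]  P^-=[1.1264 0.4318; 0.4318 0.6645]  H_jac=[0.3471 -0.0168]  S=[0.6309]  K=[0.6083; 0.2199]  nu=[-1.3007]  x^+=[-0.9306, -3.1599]  P^+=[0.8930 0.3474; 0.3474 0.6340]

H_jac[0,0] = 0.3471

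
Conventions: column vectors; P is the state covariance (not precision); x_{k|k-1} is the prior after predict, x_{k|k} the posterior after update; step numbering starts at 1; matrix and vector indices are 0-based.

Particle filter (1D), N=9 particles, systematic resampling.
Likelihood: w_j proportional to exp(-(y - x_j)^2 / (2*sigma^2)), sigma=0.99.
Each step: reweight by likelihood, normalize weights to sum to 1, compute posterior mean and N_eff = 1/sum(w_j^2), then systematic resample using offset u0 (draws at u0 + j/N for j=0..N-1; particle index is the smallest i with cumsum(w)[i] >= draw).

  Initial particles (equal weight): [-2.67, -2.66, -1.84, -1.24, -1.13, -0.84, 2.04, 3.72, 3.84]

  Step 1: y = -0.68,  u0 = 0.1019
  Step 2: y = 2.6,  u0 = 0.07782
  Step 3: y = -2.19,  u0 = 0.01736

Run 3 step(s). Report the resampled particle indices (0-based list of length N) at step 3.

step 1: w=[0.0375, 0.0383, 0.1424, 0.2410, 0.2551, 0.2792, 0.0065, 0.0000, 0.0000]  mean=-1.2723  Neff=4.4583  idx=[2, 2, 3, 3, 4, 4, 5, 5, 5]
step 2: w=[0.0043, 0.0043, 0.0541, 0.0541, 0.0828, 0.0828, 0.2392, 0.2392, 0.2392]  mean=-0.9399  Neff=5.2294  idx=[3, 4, 6, 6, 7, 7, 7, 8, 8]
step 3: w=[0.1595, 0.1424, 0.0997, 0.0997, 0.0997, 0.0997, 0.0997, 0.0997, 0.0997]  mean=-0.9451  Neff=8.6702  idx=[0, 0, 1, 2, 3, 4, 5, 6, 8]

resampled_idx = [0, 0, 1, 2, 3, 4, 5, 6, 8]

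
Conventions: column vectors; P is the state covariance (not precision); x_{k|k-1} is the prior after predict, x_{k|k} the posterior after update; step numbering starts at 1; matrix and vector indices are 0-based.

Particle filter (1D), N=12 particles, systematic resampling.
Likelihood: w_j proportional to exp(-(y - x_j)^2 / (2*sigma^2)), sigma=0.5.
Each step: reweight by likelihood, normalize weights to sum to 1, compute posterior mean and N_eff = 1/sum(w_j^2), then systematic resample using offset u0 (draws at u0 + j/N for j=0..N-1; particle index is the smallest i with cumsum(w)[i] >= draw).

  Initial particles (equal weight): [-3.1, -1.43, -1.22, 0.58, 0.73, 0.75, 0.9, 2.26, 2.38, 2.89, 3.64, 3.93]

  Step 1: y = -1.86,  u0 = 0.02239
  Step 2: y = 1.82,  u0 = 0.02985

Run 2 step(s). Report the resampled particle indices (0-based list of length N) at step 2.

step 1: w=[0.0392, 0.5866, 0.3742, 0.0000, 0.0000, 0.0000, 0.0000, 0.0000, 0.0000, 0.0000, 0.0000, 0.0000]  mean=-1.4169  Neff=2.0592  idx=[0, 1, 1, 1, 1, 1, 1, 1, 2, 2, 2, 2]
step 2: w=[0.0000, 0.0158, 0.0158, 0.0158, 0.0158, 0.0158, 0.0158, 0.0158, 0.2223, 0.2223, 0.2223, 0.2223]  mean=-1.2433  Neff=5.0149  idx=[2, 8, 8, 8, 9, 9, 9, 10, 10, 11, 11, 11]

resampled_idx = [2, 8, 8, 8, 9, 9, 9, 10, 10, 11, 11, 11]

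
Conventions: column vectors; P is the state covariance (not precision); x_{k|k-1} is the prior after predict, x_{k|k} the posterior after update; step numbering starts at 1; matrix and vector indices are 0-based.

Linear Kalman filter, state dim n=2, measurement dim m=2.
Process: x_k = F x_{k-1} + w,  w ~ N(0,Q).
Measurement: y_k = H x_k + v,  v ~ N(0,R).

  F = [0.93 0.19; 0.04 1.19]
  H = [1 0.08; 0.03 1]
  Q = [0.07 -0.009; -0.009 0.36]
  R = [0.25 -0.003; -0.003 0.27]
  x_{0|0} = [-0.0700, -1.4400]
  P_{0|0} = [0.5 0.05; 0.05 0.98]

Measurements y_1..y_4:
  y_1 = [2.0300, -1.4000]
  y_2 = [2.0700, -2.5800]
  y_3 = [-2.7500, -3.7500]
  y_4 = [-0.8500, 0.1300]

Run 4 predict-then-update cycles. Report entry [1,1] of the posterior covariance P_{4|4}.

step 1: x^-=[-0.3387, -1.7164]  P^-=[0.5555 0.2869; 0.2869 1.7533]  S=[0.8626 0.4415; 0.4415 2.0411]  K=[0.6685 0.0041; 0.0600 0.8503]  nu=[2.5060, 0.3266]  x^+=[1.3378, -1.2884]  P^+=[0.1676 -0.0059; -0.0059 0.2296]
step 2: x^-=[0.9994, -1.4797]  P^-=[0.2211 0.0425; 0.0425 0.6848]  S=[0.4823 0.1011; 0.1011 0.9576]  K=[0.4651 0.0023; 0.0528 0.7109]  nu=[1.1890, -1.1303]  x^+=[1.5498, -2.2204]  P^+=[0.1166 -0.0043; -0.0043 0.1919]
step 3: x^-=[1.0194, -2.5803]  P^-=[0.1763 0.0340; 0.0340 0.6316]  S=[0.4357 0.0869; 0.0869 0.9037]  K=[0.4099 0.0040; 0.0554 0.6946]  nu=[-3.5630, -1.2003]  x^+=[-0.4461, -3.6115]  P^+=[0.1027 -0.0032; -0.0032 0.1875]
step 4: x^-=[-1.1010, -4.3156]  P^-=[0.1645 0.0336; 0.0336 0.6253]  S=[0.4239 0.0857; 0.0857 0.8975]  K=[0.3933 0.0054; 0.0574 0.6924]  nu=[0.5963, 4.4786]  x^+=[-0.8423, -1.1804]  P^+=[0.0985 -0.0027; -0.0027 0.1869]

P_post[1,1] = 0.1869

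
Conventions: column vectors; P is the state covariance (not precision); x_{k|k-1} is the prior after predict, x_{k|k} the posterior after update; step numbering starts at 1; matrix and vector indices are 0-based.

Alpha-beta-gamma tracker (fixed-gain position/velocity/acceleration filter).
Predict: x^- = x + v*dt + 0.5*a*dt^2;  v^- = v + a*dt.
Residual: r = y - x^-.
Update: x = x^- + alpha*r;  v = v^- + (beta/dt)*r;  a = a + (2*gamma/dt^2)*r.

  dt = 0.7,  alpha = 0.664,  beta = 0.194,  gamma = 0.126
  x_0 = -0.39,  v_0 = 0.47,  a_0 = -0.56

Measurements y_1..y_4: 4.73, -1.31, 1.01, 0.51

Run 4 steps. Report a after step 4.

a_post = -1.4636

step 1: x_pred=-0.1982  r=4.9282  x^+=3.0741  v^+=1.4438  a^+=1.9745
step 2: x_pred=4.5685  r=-5.8785  x^+=0.6652  v^+=1.1968  a^+=-1.0488
step 3: x_pred=1.2460  r=-0.2360  x^+=1.0893  v^+=0.3972  a^+=-1.1701
step 4: x_pred=1.0807  r=-0.5707  x^+=0.7017  v^+=-0.5800  a^+=-1.4636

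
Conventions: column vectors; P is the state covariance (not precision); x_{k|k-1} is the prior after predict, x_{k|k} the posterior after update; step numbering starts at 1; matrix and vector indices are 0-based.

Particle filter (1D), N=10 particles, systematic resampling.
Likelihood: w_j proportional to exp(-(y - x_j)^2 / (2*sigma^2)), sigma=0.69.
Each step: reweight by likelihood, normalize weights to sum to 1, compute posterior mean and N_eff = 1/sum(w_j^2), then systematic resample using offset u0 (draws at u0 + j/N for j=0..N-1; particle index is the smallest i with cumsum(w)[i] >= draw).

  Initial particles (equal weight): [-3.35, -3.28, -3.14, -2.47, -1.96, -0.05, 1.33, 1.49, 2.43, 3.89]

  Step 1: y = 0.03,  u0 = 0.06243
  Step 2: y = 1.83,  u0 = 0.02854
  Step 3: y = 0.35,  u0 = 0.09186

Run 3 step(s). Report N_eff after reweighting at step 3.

step 1: w=[0.0000, 0.0000, 0.0000, 0.0011, 0.0121, 0.7707, 0.1315, 0.0827, 0.0018, 0.0000]  mean=0.2375  Neff=1.6175  idx=[5, 5, 5, 5, 5, 5, 5, 5, 6, 7]
step 2: w=[0.0132, 0.0132, 0.0132, 0.0132, 0.0132, 0.0132, 0.0132, 0.0132, 0.4157, 0.4787]  mean=1.2608  Neff=2.4794  idx=[2, 8, 8, 8, 8, 9, 9, 9, 9, 9]
step 3: w=[0.2360, 0.1018, 0.1018, 0.1018, 0.1018, 0.0713, 0.0713, 0.0713, 0.0713, 0.0713]  mean=1.0613  Neff=8.1545  idx=[0, 0, 1, 2, 3, 4, 5, 7, 8, 9]

N_eff = 8.1545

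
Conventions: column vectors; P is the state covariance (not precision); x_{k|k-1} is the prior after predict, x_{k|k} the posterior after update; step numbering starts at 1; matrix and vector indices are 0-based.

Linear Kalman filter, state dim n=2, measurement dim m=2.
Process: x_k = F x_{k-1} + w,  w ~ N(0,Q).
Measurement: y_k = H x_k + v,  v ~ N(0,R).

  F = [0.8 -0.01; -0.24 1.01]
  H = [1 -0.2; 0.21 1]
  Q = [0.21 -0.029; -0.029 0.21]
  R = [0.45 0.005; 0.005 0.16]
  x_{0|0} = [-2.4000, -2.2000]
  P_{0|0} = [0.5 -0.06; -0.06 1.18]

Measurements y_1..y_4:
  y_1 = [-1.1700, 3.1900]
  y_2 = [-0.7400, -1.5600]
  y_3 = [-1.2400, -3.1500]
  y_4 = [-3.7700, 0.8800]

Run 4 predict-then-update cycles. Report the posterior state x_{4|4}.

step 1: x^-=[-1.8980, -1.6460]  P^-=[0.5311 -0.1855; -0.1855 1.4716]  S=[1.1142 -0.3555; -0.3555 1.5771]  K=[0.5334 0.0733; -0.1517 0.8742]  nu=[0.3988, 5.2346]  x^+=[-1.3015, 2.8696]  P^+=[0.2335 -0.0346; -0.0346 0.1464]
step 2: x^-=[-1.0699, 3.2106]  P^-=[0.3600 -0.1034; -0.1034 0.3896]  S=[0.8669 -0.0963; -0.0963 0.5220]  K=[0.4423 0.0284; -0.1335 0.6800]  nu=[0.9721, -4.5459]  x^+=[-0.7692, -0.0105]  P^+=[0.1924 -0.0337; -0.0337 0.1152]
step 3: x^-=[-0.6153, 0.1740]  P^-=[0.3337 -0.0944; -0.0944 0.3549]  S=[0.8357 -0.0863; -0.0863 0.4900]  K=[0.4245 0.0252; -0.1296 0.6610]  nu=[-0.5899, -3.1948]  x^+=[-0.9462, -1.8615]  P^+=[0.1846 -0.0326; -0.0326 0.1120]
step 4: x^-=[-0.7383, -1.6530]  P^-=[0.3287 -0.0920; -0.0920 0.3507]  S=[0.8295 -0.0843; -0.0843 0.4865]  K=[0.4210 0.0257; -0.1286 0.6588]  nu=[-3.3623, 2.6880]  x^+=[-2.0850, 0.5501]  P^+=[0.1831 -0.0322; -0.0322 0.1115]

x_post = [-2.0850, 0.5501]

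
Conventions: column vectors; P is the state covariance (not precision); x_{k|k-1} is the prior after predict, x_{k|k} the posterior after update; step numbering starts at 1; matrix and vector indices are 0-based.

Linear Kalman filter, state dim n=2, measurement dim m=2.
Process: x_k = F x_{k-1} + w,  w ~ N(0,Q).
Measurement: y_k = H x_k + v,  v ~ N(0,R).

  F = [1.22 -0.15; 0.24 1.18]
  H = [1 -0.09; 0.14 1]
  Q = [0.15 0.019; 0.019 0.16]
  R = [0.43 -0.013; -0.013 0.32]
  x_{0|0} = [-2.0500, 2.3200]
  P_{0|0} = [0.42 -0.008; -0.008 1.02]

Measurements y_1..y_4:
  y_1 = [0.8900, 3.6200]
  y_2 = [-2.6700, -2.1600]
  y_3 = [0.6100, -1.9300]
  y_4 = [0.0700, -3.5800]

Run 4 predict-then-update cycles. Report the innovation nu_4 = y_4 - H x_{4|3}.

step 1: x^-=[-2.8490, 2.2456]  P^-=[0.8010 -0.0498; -0.0498 1.5999]  S=[1.2529 -0.0940; -0.0940 1.9217]  K=[0.6477 0.0641; -0.0928 0.8244]  nu=[3.9411, 1.7733]  x^+=[-0.1826, 3.3417]  P^+=[0.2753 -0.0264; -0.0264 0.2687]
step 2: x^-=[-0.7241, 3.8994]  P^-=[0.5755 0.0149; 0.0149 0.5350]  S=[1.0071 0.0342; 0.0342 0.8705]  K=[0.5671 0.0875; -0.0540 0.6192]  nu=[-1.5950, -5.9580]  x^+=[-2.1496, 0.2966]  P^+=[0.2415 -0.0132; -0.0132 0.2007]
step 3: x^-=[-2.6671, -0.1660]  P^-=[0.5188 0.0357; 0.0357 0.4459]  S=[0.9460 0.0547; 0.0547 0.7860]  K=[0.5392 0.1002; -0.0380 0.5762]  nu=[3.2621, -1.3906]  x^+=[-1.0474, -1.0914]  P^+=[0.2299 -0.0071; -0.0071 0.1859]
step 4: x^-=[-1.1141, -1.5393]  P^-=[0.4990 0.0434; 0.0434 0.4280]  S=[0.9247 0.0612; 0.0612 0.7700]  K=[0.5285 0.1051; -0.0322 0.5664]  nu=[1.0455, -1.8848]  x^+=[-0.7596, -2.6404]  P^+=[0.2255 -0.0048; -0.0048 0.1823]

innov = [1.0455, -1.8848]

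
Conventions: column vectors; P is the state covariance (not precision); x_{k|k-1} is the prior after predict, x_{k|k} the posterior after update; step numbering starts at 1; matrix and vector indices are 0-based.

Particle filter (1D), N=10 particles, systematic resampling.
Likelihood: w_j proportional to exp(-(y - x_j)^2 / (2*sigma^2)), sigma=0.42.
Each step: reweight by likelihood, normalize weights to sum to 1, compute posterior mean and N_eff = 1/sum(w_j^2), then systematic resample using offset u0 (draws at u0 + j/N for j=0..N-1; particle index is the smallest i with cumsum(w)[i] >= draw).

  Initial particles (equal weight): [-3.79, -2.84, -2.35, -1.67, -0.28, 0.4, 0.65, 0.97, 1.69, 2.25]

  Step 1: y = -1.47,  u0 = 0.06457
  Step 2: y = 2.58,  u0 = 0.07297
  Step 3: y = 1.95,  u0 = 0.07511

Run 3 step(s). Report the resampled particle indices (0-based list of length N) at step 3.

step 1: w=[0.0000, 0.0048, 0.1084, 0.8692, 0.0176, 0.0000, 0.0000, 0.0000, 0.0000, 0.0000]  mean=-1.7247  Neff=1.3028  idx=[2, 3, 3, 3, 3, 3, 3, 3, 3, 3]
step 2: w=[0.0000, 0.1111, 0.1111, 0.1111, 0.1111, 0.1111, 0.1111, 0.1111, 0.1111, 0.1111]  mean=-1.6700  Neff=9.0000  idx=[1, 2, 3, 4, 5, 6, 7, 7, 8, 9]
step 3: w=[0.1000, 0.1000, 0.1000, 0.1000, 0.1000, 0.1000, 0.1000, 0.1000, 0.1000, 0.1000]  mean=-1.6700  Neff=10.0000  idx=[0, 1, 2, 3, 4, 5, 6, 7, 8, 9]

resampled_idx = [0, 1, 2, 3, 4, 5, 6, 7, 8, 9]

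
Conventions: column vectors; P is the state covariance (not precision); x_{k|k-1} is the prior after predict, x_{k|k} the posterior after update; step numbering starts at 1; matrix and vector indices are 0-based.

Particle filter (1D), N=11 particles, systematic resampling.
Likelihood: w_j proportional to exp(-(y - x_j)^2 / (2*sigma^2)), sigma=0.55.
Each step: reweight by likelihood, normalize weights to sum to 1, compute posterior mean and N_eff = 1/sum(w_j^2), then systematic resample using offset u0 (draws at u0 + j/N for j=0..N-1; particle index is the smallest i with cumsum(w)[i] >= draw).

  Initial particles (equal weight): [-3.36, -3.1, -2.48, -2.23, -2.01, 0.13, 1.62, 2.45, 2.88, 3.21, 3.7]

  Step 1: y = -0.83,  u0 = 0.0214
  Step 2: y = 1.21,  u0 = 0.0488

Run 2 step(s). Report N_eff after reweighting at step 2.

step 1: w=[0.0001, 0.0005, 0.0301, 0.1063, 0.2716, 0.5913, 0.0001, 0.0000, 0.0000, 0.0000, 0.0000]  mean=-0.7824  Neff=2.2958  idx=[2, 3, 4, 4, 4, 5, 5, 5, 5, 5, 5]
step 2: w=[0.0000, 0.0000, 0.0000, 0.0000, 0.0000, 0.1667, 0.1667, 0.1667, 0.1667, 0.1667, 0.1667]  mean=0.1300  Neff=6.0000  idx=[5, 5, 6, 6, 7, 8, 8, 9, 9, 10, 10]

N_eff = 6.0000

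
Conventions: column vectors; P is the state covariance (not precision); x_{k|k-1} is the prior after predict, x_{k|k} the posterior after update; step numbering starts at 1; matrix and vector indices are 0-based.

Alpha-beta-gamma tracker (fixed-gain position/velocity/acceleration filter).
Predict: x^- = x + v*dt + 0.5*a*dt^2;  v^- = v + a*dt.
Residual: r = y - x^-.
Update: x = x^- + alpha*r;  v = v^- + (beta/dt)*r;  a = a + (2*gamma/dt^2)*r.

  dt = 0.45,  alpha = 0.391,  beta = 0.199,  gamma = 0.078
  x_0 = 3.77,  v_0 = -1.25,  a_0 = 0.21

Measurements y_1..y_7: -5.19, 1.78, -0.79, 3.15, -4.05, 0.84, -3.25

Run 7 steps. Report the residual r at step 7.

resid = -4.4036

step 1: x_pred=3.2288  r=-8.4188  x^+=-0.0630  v^+=-4.8785  a^+=-6.2756
step 2: x_pred=-2.8937  r=4.6737  x^+=-1.0663  v^+=-5.6357  a^+=-2.6751
step 3: x_pred=-3.8732  r=3.0832  x^+=-2.6677  v^+=-5.4760  a^+=-0.2999
step 4: x_pred=-5.1622  r=8.3122  x^+=-1.9121  v^+=-1.9351  a^+=6.1036
step 5: x_pred=-2.1650  r=-1.8850  x^+=-2.9020  v^+=-0.0221  a^+=4.6514
step 6: x_pred=-2.4410  r=3.2810  x^+=-1.1581  v^+=3.5219  a^+=7.1790
step 7: x_pred=1.1536  r=-4.4036  x^+=-0.5682  v^+=4.8051  a^+=3.7866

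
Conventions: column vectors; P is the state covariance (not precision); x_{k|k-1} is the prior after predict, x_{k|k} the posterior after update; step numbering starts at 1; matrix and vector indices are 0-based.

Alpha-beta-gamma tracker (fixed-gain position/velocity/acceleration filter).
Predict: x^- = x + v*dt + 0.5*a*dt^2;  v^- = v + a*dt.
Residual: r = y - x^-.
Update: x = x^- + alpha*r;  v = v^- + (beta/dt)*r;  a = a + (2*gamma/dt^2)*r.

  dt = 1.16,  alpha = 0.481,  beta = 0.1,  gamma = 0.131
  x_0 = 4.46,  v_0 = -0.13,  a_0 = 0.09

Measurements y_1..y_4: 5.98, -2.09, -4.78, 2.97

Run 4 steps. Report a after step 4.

step 1: x_pred=4.3698  r=1.6102  x^+=5.1443  v^+=0.1132  a^+=0.4035
step 2: x_pred=5.5471  r=-7.6371  x^+=1.8737  v^+=-0.0771  a^+=-1.0835
step 3: x_pred=1.0553  r=-5.8353  x^+=-1.7515  v^+=-1.8369  a^+=-2.2197
step 4: x_pred=-5.3757  r=8.3457  x^+=-1.3614  v^+=-3.6923  a^+=-0.5947

a_post = -0.5947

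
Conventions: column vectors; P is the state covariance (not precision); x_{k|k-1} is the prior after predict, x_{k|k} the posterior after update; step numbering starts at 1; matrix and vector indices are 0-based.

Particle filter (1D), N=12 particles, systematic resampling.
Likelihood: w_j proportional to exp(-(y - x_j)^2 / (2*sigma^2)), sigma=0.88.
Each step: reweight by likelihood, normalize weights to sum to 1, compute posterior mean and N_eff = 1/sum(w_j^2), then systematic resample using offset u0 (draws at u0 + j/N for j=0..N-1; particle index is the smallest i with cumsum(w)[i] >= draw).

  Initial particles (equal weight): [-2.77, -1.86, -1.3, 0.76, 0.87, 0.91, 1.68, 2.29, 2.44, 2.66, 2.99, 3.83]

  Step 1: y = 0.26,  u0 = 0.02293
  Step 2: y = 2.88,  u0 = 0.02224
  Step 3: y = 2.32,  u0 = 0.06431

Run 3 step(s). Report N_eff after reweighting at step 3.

N_eff = 8.9138

step 1: w=[0.0009, 0.0178, 0.0674, 0.2758, 0.2549, 0.2468, 0.0882, 0.0227, 0.0151, 0.0079, 0.0026, 0.0001]  mean=0.7988  Neff=4.6428  idx=[2, 3, 3, 3, 3, 4, 4, 4, 5, 5, 5, 6]
step 2: w=[0.0000, 0.0508, 0.0508, 0.0508, 0.0508, 0.0682, 0.0682, 0.0682, 0.0756, 0.0756, 0.0756, 0.3654]  mean=1.1526  Neff=5.7170  idx=[1, 3, 4, 6, 7, 8, 9, 10, 11, 11, 11, 11]
step 3: w=[0.0412, 0.0412, 0.0412, 0.0511, 0.0511, 0.0550, 0.0550, 0.0550, 0.1523, 0.1523, 0.1523, 0.1523]  mean=1.3565  Neff=8.9138  idx=[1, 3, 5, 6, 8, 8, 9, 9, 10, 10, 11, 11]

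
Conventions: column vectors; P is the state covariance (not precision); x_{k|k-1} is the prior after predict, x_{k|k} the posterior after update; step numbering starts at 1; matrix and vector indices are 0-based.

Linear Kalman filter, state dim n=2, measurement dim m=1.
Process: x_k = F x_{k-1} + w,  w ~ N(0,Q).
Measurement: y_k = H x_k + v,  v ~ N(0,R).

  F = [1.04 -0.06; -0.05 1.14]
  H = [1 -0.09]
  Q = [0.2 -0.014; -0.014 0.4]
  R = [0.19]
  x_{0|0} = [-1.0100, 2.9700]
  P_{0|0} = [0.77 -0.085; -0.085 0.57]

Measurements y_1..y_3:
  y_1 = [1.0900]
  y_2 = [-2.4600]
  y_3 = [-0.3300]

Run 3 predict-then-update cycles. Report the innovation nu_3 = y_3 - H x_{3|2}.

step 1: x^-=[-1.2286, 3.4363]  P^-=[1.0455 -0.1941; -0.1941 1.1524]  S=[1.2798]  K=[0.8306; -0.2327]  nu=[2.6279]  x^+=[0.9541, 2.8248]  P^+=[0.1626 0.0533; 0.0533 1.0831]
step 2: x^-=[0.8228, 3.1726]  P^-=[0.3731 -0.0332; -0.0332 1.8019]  S=[0.5837]  K=[0.6444; -0.3348]  nu=[-2.9972]  x^+=[-1.1085, 4.1760]  P^+=[0.1308 0.0927; 0.0927 1.7365]
step 3: x^-=[-1.4034, 4.8160]  P^-=[0.3361 -0.0294; -0.0294 2.6465]  S=[0.5529]  K=[0.6128; -0.4840]  nu=[1.5069]  x^+=[-0.4801, 4.0866]  P^+=[0.1285 0.1346; 0.1346 2.5170]

innov = [1.5069]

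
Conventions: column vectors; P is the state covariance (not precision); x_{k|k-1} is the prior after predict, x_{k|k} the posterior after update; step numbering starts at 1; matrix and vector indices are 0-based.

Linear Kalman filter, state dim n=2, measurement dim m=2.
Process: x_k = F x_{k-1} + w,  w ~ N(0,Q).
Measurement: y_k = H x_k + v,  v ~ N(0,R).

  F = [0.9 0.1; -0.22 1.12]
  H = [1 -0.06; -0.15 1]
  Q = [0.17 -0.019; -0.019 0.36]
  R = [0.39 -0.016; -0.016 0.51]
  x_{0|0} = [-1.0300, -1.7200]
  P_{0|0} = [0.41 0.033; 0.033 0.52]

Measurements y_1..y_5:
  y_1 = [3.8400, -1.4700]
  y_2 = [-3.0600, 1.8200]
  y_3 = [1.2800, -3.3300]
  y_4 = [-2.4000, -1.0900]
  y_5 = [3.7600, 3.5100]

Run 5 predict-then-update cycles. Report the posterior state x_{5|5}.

x_post = [1.0043, 1.4967]

step 1: x^-=[-1.0990, -1.6998]  P^-=[0.5132 -0.0094; -0.0094 1.0159]  S=[0.9080 -0.1634; -0.1634 1.5402]  K=[0.5666 0.0040; 0.0422 0.6649]  nu=[4.8370, 0.0650]  x^+=[1.6418, -1.4525]  P^+=[0.2225 0.0264; 0.0264 0.3424]
step 2: x^-=[1.3324, -1.9880]  P^-=[0.3584 0.0013; 0.0013 0.7873]  S=[0.7511 -0.1157; -0.1157 1.3050]  K=[0.4774 0.0021; 0.0322 0.6060]  nu=[-4.5116, 4.0079]  x^+=[-0.8130, 0.2956]  P^+=[0.1874 0.0216; 0.0216 0.3118]
step 3: x^-=[-0.7021, 0.5100]  P^-=[0.3288 0.0001; 0.0001 0.7495]  S=[0.7215 -0.1102; -0.1102 1.2669]  K=[0.4559 0.0008; 0.0285 0.5941]  nu=[2.0127, -3.9453]  x^+=[0.2123, -1.7765]  P^+=[0.1790 0.0199; 0.0199 0.3055]
step 4: x^-=[0.0134, -2.0364]  P^-=[0.3216 -0.0005; -0.0005 0.7421]  S=[0.7143 -0.1093; -0.1093 1.2595]  K=[0.4503 0.0003; 0.0274 0.5916]  nu=[-2.5356, 0.9484]  x^+=[-1.1281, -1.5449]  P^+=[0.1768 0.0195; 0.0195 0.3042]
step 5: x^-=[-1.1697, -1.4821]  P^-=[0.3197 -0.0007; -0.0007 0.7406]  S=[0.7125 -0.1091; -0.1091 1.2580]  K=[0.4489 0.0002; 0.0272 0.5911]  nu=[4.8408, 4.8166]  x^+=[1.0043, 1.4967]  P^+=[0.1762 0.0194; 0.0194 0.3040]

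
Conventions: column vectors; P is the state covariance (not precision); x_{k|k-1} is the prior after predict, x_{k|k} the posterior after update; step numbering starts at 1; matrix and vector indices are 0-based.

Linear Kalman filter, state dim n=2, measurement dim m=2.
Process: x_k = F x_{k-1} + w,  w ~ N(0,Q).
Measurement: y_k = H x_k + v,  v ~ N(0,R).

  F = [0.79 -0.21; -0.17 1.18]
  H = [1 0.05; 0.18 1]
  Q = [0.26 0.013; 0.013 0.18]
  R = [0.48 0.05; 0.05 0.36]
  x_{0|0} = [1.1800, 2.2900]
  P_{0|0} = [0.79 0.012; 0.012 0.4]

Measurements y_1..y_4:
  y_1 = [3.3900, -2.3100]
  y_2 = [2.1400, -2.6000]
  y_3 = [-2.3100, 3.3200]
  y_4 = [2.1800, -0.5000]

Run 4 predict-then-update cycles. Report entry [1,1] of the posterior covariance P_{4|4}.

step 1: x^-=[0.4513, 2.5016]  P^-=[0.7667 -0.1806; -0.1806 0.7550]  S=[1.2305 0.0435; 0.0435 1.0748]  K=[0.6180 -0.0647; -0.1401 0.6779]  nu=[2.8136, -4.8928]  x^+=[2.5065, -1.2092]  P^+=[0.2957 -0.0456; -0.0456 0.2452]
step 2: x^-=[2.2341, -1.8529]  P^-=[0.4705 -0.1316; -0.1316 0.5483]  S=[0.9387 0.0293; 0.0293 0.8762]  K=[0.4964 -0.0702; -0.1298 0.6031]  nu=[-0.0014, -1.1492]  x^+=[2.3140, -2.5458]  P^+=[0.2369 -0.0431; -0.0431 0.2184]
step 3: x^-=[2.3627, -3.3975]  P^-=[0.4318 -0.1146; -0.1146 0.5082]  S=[0.9016 0.0375; 0.0375 0.8409]  K=[0.4753 -0.0651; -0.1233 0.5853]  nu=[-4.5028, 6.2922]  x^+=[-0.1867, 0.8404]  P^+=[0.2269 -0.0405; -0.0405 0.2118]
step 4: x^-=[-0.3240, 1.0235]  P^-=[0.4244 -0.1092; -0.1092 0.4978]  S=[0.8947 0.0411; 0.0411 0.8322]  K=[0.4711 -0.0627; -0.1209 0.5805]  nu=[2.4529, -1.4651]  x^+=[0.9233, -0.1235]  P^+=[0.2250 -0.0395; -0.0395 0.2100]

P_post[1,1] = 0.2100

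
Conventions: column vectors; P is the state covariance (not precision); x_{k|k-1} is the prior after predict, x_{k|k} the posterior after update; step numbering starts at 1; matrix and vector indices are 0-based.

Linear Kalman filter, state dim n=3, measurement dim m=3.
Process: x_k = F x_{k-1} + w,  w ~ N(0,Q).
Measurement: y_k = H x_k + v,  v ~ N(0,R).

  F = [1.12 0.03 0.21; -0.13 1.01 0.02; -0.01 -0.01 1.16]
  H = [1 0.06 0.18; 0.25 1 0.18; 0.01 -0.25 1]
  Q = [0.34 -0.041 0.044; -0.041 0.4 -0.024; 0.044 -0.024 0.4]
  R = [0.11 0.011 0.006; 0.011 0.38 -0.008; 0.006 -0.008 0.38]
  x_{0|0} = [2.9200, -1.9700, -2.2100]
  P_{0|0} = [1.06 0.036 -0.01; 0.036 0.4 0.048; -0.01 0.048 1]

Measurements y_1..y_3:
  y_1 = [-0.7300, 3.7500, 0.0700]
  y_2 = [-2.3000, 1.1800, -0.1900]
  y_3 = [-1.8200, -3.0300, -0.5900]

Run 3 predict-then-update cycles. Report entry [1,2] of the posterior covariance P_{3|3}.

step 1: x^-=[2.7472, -2.4135, -2.5731]  P^-=[1.7124 -0.1282 0.2638; -0.1282 0.8189 0.0540; 0.2638 0.0540 1.7449]  S=[1.9627 0.4843 0.6220; 0.4843 1.3415 0.2303; 0.6220 0.2303 2.1552]  K=[0.9465 -0.0619 -0.1213; -0.1717 0.6717 -0.0928; 0.0011 0.1885 0.7841]  nu=[-2.8692, 5.9399, 2.0123]  x^+=[-0.5804, 1.8820, 0.1213]  P^+=[0.1134 -0.0317 -0.0490; -0.0317 0.2579 0.0231; -0.0490 0.0231 0.3027]
step 2: x^-=[-0.5681, 1.9787, 0.1277]  P^-=[0.4710 -0.0790 0.0540; -0.0790 0.6746 0.0153; 0.0540 0.0153 0.8080]  S=[0.6199 0.1303 0.2200; 0.1303 1.0811 0.0023; 0.2200 0.0023 1.2240]  K=[0.8076 -0.0523 -0.0810; -0.1542 0.6271 -0.0994; 0.0619 0.1523 0.6460]  nu=[-1.8736, -0.6797, 0.1827]  x^+=[-2.0604, 1.8233, 0.0263]  P^+=[0.0955 -0.0282 -0.0335; -0.0282 0.2414 0.0169; -0.0335 0.0169 0.2492]
step 3: x^-=[-2.2475, 2.1099, 0.0328]  P^-=[0.4536 -0.0746 0.0610; -0.0746 0.6562 0.0046; 0.0610 0.0046 0.7357]  S=[0.6029 0.1265 0.2129; 0.1265 1.0583 -0.0148; 0.2129 -0.0148 1.1561]  K=[0.8001 -0.0496 -0.0752; -0.1508 0.6198 -0.1029; 0.0704 0.1442 0.6248]  nu=[0.2950, -4.5839, -0.0729]  x^+=[-1.7784, -0.7684, -0.6531]  P^+=[0.0943 -0.0274 -0.0312; -0.0274 0.2389 0.0150; -0.0312 0.0150 0.2408]

P_post[1,2] = 0.0150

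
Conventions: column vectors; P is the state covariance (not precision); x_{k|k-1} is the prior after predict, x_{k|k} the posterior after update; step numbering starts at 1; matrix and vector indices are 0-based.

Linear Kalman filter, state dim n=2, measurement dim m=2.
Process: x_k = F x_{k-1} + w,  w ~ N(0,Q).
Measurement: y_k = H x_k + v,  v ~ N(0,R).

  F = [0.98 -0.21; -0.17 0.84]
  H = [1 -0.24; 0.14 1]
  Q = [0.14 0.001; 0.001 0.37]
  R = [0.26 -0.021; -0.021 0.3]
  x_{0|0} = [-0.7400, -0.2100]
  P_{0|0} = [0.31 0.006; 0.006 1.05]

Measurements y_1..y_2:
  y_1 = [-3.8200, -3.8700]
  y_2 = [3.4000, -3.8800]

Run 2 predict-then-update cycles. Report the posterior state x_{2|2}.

step 1: x^-=[-0.6811, -0.0506]  P^-=[0.4816 -0.2307; -0.2307 1.1181]  S=[0.9167 -0.4449; -0.4449 1.3630]  K=[0.6269 0.0848; -0.1875 0.7355]  nu=[-3.1510, -3.7240]  x^+=[-2.9723, -2.1988]  P^+=[0.1588 -0.0100; -0.0100 0.2260]
step 2: x^-=[-2.4511, -1.3417]  P^-=[0.3066 -0.0739; -0.0739 0.5369]  S=[0.6330 -0.1783; -0.1783 0.8222]  K=[0.5344 0.0783; -0.1490 0.6081]  nu=[5.5291, -2.1952]  x^+=[0.3320, -3.5002]  P^+=[0.1357 -0.0067; -0.0067 0.1865]

x_post = [0.3320, -3.5002]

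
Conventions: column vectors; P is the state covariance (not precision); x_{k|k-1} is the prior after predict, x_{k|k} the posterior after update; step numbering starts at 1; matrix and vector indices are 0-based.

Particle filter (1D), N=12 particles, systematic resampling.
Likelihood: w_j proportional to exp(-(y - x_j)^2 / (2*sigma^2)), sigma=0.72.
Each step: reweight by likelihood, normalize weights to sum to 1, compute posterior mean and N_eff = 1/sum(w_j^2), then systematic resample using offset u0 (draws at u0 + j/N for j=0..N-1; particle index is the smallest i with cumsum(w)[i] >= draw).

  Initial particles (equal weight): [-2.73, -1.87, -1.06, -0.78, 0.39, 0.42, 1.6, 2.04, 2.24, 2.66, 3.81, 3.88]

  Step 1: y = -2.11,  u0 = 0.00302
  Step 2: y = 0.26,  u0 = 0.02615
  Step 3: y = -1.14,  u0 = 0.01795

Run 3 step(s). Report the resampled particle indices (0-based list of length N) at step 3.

resampled_idx = [0, 1, 2, 3, 4, 5, 6, 7, 8, 9, 10, 11]

step 1: w=[0.3184, 0.4364, 0.1593, 0.0838, 0.0011, 0.0010, 0.0000, 0.0000, 0.0000, 0.0000, 0.0000, 0.0000]  mean=-1.9188  Neff=3.0839  idx=[0, 0, 0, 0, 1, 1, 1, 1, 1, 1, 2, 3]
step 2: w=[0.0003, 0.0003, 0.0003, 0.0003, 0.0205, 0.0205, 0.0205, 0.0205, 0.0205, 0.0205, 0.3030, 0.5731]  mean=-1.0009  Neff=2.3655  idx=[5, 9, 10, 10, 10, 11, 11, 11, 11, 11, 11, 11]
step 3: w=[0.0578, 0.0578, 0.0960, 0.0960, 0.0960, 0.0852, 0.0852, 0.0852, 0.0852, 0.0852, 0.0852, 0.0852]  mean=-0.9865  Neff=11.7446  idx=[0, 1, 2, 3, 4, 5, 6, 7, 8, 9, 10, 11]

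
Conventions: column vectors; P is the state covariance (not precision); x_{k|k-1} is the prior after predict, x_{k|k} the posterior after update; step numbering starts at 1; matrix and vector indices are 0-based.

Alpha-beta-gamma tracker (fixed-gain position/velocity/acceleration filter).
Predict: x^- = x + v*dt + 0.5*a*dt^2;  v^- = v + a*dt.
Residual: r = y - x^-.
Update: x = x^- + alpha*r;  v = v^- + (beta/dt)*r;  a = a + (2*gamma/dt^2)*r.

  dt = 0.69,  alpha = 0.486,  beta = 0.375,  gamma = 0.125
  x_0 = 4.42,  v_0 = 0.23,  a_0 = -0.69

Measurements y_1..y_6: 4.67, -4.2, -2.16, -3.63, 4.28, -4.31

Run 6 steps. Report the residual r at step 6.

resid = -3.1047

step 1: x_pred=4.4144  r=0.2556  x^+=4.5386  v^+=-0.1072  a^+=-0.5558
step 2: x_pred=4.3324  r=-8.5324  x^+=0.1856  v^+=-5.1279  a^+=-5.0361
step 3: x_pred=-4.5515  r=2.3915  x^+=-3.3892  v^+=-7.3031  a^+=-3.7804
step 4: x_pred=-9.3283  r=5.6983  x^+=-6.5589  v^+=-6.8147  a^+=-0.7882
step 5: x_pred=-11.4487  r=15.7287  x^+=-3.8045  v^+=1.1896  a^+=7.4709
step 6: x_pred=-1.2053  r=-3.1047  x^+=-2.7142  v^+=4.6572  a^+=5.8406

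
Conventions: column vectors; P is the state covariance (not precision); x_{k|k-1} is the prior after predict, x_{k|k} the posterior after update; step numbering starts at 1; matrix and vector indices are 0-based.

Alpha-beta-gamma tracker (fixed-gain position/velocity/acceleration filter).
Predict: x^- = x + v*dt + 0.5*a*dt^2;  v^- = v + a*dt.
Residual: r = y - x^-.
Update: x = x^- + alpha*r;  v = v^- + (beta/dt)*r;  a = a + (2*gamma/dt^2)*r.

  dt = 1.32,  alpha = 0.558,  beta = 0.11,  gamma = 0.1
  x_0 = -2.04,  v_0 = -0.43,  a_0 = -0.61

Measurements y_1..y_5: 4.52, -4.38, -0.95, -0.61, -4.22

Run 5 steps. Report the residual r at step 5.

step 1: x_pred=-3.1390  r=7.6590  x^+=1.1347  v^+=-0.5969  a^+=0.2691
step 2: x_pred=0.5812  r=-4.9612  x^+=-2.1871  v^+=-0.6551  a^+=-0.3003
step 3: x_pred=-3.3136  r=2.3636  x^+=-1.9947  v^+=-0.8546  a^+=-0.0290
step 4: x_pred=-3.1481  r=2.5381  x^+=-1.7318  v^+=-0.6814  a^+=0.2623
step 5: x_pred=-2.4028  r=-1.8172  x^+=-3.4168  v^+=-0.4866  a^+=0.0537

resid = -1.8172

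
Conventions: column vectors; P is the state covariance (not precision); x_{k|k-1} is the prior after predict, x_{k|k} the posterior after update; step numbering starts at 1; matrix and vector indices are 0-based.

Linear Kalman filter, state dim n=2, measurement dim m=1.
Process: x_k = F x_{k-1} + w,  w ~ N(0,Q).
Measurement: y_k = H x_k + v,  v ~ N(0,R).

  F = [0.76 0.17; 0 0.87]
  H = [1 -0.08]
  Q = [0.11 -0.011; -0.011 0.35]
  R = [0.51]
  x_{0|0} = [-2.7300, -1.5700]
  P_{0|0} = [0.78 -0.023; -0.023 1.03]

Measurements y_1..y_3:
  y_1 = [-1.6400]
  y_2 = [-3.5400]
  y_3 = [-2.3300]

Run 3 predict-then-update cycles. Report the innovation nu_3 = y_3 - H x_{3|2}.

innov = [-0.2913]

step 1: x^-=[-2.3417, -1.3659]  P^-=[0.5844 0.1261; 0.1261 1.1296]  S=[1.0814]  K=[0.5310; 0.0331]  nu=[0.5924]  x^+=[-2.0271, -1.3463]  P^+=[0.2794 0.1071; 0.1071 1.1284]
step 2: x^-=[-1.7695, -1.1713]  P^-=[0.3317 0.2267; 0.2267 1.2041]  S=[0.8131]  K=[0.3856; 0.1604]  nu=[-1.8642]  x^+=[-2.4883, -1.4703]  P^+=[0.2108 0.1764; 0.1764 1.1832]
step 3: x^-=[-2.1411, -1.2791]  P^-=[0.3115 0.2807; 0.2807 1.2456]  S=[0.7846]  K=[0.3684; 0.2307]  nu=[-0.2913]  x^+=[-2.2484, -1.3463]  P^+=[0.2050 0.2140; 0.2140 1.2038]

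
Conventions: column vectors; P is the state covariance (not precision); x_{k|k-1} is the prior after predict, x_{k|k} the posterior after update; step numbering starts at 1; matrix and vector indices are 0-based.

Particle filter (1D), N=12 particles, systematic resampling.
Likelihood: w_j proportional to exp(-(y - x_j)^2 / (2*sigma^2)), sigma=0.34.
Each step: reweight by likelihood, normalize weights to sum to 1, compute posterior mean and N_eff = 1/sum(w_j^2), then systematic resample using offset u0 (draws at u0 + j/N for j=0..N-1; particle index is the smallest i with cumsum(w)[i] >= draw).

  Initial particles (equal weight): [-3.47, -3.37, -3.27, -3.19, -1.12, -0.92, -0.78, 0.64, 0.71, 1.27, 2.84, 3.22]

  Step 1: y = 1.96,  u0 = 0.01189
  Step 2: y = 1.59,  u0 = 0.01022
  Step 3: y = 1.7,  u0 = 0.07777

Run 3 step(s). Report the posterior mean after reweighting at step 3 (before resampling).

post_mean = 1.2700

step 1: w=[0.0000, 0.0000, 0.0000, 0.0000, 0.0000, 0.0000, 0.0000, 0.0032, 0.0070, 0.7712, 0.2122, 0.0063]  mean=1.6095  Neff=1.5627  idx=[9, 9, 9, 9, 9, 9, 9, 9, 9, 9, 10, 10]
step 2: w=[0.1000, 0.1000, 0.1000, 0.1000, 0.1000, 0.1000, 0.1000, 0.1000, 0.1000, 0.1000, 0.0002, 0.0002]  mean=1.2706  Neff=10.0072  idx=[0, 0, 1, 2, 3, 4, 5, 5, 6, 7, 8, 9]
step 3: w=[0.0833, 0.0833, 0.0833, 0.0833, 0.0833, 0.0833, 0.0833, 0.0833, 0.0833, 0.0833, 0.0833, 0.0833]  mean=1.2700  Neff=12.0000  idx=[0, 1, 2, 3, 4, 5, 6, 7, 8, 9, 10, 11]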